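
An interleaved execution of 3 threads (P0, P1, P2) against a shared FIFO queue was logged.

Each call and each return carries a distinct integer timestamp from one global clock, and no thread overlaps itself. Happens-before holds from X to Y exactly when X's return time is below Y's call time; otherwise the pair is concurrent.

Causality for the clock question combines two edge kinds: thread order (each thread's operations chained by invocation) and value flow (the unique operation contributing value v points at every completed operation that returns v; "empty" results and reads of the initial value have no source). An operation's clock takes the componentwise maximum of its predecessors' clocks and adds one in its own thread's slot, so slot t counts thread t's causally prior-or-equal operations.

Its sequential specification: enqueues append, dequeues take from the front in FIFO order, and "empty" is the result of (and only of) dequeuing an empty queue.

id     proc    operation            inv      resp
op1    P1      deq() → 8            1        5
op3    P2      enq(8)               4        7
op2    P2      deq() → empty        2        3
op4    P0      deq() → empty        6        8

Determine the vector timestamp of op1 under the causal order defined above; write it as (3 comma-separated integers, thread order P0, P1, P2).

op2 (invocation 2): nothing precedes it; P2's component alone gives (0, 0, 1)
op4 (invocation 6): nothing precedes it; P0's component alone gives (1, 0, 0)
op3, invoked 4, takes VC(op2)=(0, 0, 1) under max, adds 1 for P2 → (0, 0, 2)
op1, invoked 1, takes VC(op3)=(0, 0, 2) under max, adds 1 for P1 → (0, 1, 2)
target: VC(op1) = (0, 1, 2)

(0, 1, 2)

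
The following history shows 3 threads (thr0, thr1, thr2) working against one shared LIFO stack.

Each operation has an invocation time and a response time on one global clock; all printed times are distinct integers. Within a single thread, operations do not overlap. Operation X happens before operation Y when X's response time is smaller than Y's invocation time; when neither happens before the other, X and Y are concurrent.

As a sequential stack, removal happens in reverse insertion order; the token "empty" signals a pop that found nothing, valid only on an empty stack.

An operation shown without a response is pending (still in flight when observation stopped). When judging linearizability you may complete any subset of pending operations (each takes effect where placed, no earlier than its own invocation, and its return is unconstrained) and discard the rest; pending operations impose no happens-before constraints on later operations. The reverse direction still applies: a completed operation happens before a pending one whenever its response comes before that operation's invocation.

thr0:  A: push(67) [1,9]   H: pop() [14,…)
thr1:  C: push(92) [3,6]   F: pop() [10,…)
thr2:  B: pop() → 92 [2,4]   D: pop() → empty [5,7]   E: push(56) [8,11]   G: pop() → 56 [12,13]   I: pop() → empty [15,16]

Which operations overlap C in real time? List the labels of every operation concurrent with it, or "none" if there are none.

C runs from 3 to 6; window-overlapping ops are concurrent
A [1,9]: concurrent
B [2,4]: concurrent
D [5,7]: concurrent
E [8,11]: after
F [10,…): after
G [12,13]: after
H [14,…): after
I [15,16]: after

A, B, D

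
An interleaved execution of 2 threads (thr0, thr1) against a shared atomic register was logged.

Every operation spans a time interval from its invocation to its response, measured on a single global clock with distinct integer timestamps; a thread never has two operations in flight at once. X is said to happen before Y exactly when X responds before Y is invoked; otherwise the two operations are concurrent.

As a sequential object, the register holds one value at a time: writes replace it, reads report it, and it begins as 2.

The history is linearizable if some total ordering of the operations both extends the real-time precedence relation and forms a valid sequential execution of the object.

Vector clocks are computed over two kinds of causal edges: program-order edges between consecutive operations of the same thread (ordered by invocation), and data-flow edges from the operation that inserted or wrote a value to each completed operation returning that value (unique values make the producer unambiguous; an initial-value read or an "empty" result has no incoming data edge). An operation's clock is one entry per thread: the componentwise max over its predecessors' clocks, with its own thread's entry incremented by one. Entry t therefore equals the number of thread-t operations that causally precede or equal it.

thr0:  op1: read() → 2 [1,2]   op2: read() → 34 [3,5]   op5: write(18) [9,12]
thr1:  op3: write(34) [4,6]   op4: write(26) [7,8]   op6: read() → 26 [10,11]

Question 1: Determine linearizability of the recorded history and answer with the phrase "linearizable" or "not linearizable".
linearizable

witness order: op1, op3, op2, op4, op6, op5
1. op1 read() → 2, leaving value 2
2. op3 write(34), leaving value 34
3. op2 read() → 34, leaving value 34
4. op4 write(26), leaving value 26
5. op6 read() → 26, leaving value 26
6. op5 write(18), leaving value 18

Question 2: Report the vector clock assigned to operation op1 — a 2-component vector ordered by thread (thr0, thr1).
(1, 0)

op3, invoked 4, has no incoming edges; only thr1's bump applies → (0, 1)
op1, invoked 1, has no incoming edges; only thr0's bump applies → (1, 0)
op4 (invocation 7): componentwise max over VC(op3)=(0, 1), +1 at thr1, giving (0, 2)
op6 (invocation 10): componentwise max over VC(op4)=(0, 2), +1 at thr1, giving (0, 3)
op2 (invocation 3): componentwise max over VC(op1)=(1, 0), VC(op3)=(0, 1), +1 at thr0, giving (2, 1)
op5 (invocation 9): componentwise max over VC(op2)=(2, 1), +1 at thr0, giving (3, 1)
target: VC(op1) = (1, 0)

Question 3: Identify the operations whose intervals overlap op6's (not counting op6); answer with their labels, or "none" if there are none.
op5

overlap test against op6 [10,11]: concurrent iff the interval meets 10..11
op1 [1,2]: before
op2 [3,5]: before
op3 [4,6]: before
op4 [7,8]: before
op5 [9,12]: concurrent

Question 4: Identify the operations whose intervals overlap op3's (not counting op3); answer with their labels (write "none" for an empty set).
op2

concurrent with op3 ([4,6]): every op whose interval crosses 4..6
op1 [1,2]: before
op2 [3,5]: concurrent
op4 [7,8]: after
op5 [9,12]: after
op6 [10,11]: after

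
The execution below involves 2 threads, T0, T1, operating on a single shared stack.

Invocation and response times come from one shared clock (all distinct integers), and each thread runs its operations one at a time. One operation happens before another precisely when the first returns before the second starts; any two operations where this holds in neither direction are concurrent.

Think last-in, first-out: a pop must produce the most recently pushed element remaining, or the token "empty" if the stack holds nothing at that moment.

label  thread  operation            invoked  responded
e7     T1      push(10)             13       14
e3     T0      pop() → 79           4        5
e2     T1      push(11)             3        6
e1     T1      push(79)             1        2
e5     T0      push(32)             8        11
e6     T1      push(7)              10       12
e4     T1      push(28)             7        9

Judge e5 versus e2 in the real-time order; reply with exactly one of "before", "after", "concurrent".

e5 spans [8,11], e2 spans [3,6]
resp(e2)=6 < inv(e5)=8

after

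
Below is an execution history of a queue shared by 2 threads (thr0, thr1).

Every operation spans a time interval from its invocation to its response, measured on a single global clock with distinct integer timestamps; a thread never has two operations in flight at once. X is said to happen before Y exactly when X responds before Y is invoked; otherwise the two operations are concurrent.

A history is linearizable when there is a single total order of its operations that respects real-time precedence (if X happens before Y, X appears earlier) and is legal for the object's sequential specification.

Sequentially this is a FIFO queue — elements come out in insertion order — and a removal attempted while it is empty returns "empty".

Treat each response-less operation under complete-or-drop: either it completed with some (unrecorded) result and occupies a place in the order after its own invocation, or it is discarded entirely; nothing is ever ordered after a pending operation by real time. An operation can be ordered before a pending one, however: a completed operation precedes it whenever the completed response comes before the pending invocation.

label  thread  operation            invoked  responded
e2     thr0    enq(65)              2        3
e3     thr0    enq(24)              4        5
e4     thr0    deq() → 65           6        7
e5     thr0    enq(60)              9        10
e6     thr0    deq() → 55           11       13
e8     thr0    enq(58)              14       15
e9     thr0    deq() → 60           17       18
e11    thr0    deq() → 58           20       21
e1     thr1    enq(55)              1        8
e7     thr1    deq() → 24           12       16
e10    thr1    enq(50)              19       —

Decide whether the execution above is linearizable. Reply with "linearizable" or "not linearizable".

linearizable

one valid linearization: e2, e1, e3, e4, e5, e6, e7, e8, e9, e10, e11
1. e2 enq(65), leaving queue <65>
2. e1 enq(55), leaving queue <65,55>
3. e3 enq(24), leaving queue <65,55,24>
4. e4 deq() → 65, leaving queue <55,24>
5. e5 enq(60), leaving queue <55,24,60>
6. e6 deq() → 55, leaving queue <24,60>
7. e7 deq() → 24, leaving queue <60>
8. e8 enq(58), leaving queue <60,58>
9. e9 deq() → 60, leaving queue <58>
10. e10 enq(50) (pending, included), leaving queue <58,50>
11. e11 deq() → 58, leaving queue <50>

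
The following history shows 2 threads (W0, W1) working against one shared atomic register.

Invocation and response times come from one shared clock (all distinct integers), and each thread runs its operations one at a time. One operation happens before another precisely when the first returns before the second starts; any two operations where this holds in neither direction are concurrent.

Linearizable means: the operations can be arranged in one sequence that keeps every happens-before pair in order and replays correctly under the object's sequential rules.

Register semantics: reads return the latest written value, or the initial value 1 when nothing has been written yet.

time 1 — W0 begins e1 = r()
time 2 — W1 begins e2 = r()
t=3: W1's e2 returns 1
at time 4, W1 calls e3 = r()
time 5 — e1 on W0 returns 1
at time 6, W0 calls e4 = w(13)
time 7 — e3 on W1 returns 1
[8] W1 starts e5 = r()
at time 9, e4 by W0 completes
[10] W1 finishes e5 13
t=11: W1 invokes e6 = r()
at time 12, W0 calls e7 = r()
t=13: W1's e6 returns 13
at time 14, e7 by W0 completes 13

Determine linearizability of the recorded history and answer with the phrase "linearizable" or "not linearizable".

linearizable

witness order: e1, e2, e3, e4, e5, e6, e7
step 1: e1 r() → 1 — value 1
step 2: e2 r() → 1 — value 1
step 3: e3 r() → 1 — value 1
step 4: e4 w(13) — value 13
step 5: e5 r() → 13 — value 13
step 6: e6 r() → 13 — value 13
step 7: e7 r() → 13 — value 13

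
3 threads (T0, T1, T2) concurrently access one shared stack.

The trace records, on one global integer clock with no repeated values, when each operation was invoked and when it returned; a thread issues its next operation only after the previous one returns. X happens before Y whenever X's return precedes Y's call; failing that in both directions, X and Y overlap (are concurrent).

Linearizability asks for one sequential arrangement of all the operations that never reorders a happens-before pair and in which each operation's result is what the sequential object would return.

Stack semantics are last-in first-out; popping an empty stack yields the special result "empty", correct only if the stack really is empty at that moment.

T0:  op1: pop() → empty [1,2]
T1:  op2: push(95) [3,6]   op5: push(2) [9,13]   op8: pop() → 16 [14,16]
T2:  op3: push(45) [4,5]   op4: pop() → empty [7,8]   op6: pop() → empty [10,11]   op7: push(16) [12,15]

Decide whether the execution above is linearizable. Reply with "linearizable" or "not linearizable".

not linearizable

the violation lands at event 8, op4's response at time 8: events 1..7 linearize, events 1..8 do not
the 4 completed operations admit 2 real-time orders; each fails the stack replay
one such order, op1, op2, op3, op4, breaks at step 4 where op4 pop() → empty is illegal
one such order, op1, op3, op2, op4, breaks at step 4 where op4 pop() → empty is illegal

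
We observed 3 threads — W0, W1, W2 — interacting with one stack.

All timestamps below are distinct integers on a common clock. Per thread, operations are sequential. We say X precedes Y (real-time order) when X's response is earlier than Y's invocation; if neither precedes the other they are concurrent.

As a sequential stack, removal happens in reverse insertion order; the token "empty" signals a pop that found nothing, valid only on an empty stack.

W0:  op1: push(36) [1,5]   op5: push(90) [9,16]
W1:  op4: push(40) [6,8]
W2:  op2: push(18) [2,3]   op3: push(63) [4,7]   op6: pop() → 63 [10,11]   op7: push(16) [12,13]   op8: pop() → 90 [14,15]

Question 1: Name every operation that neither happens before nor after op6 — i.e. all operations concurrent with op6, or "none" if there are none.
op6 runs from 10 to 11; window-overlapping ops are concurrent
op1 [1,5]: before
op2 [2,3]: before
op3 [4,7]: before
op4 [6,8]: before
op5 [9,16]: concurrent
op7 [12,13]: after
op8 [14,15]: after

op5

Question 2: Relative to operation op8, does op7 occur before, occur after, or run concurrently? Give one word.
op7 spans [12,13], op8 spans [14,15]
resp(op7)=13 < inv(op8)=14

before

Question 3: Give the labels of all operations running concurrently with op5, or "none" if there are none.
overlap test against op5 [9,16]: concurrent iff the interval meets 9..16
op1 [1,5]: before
op2 [2,3]: before
op3 [4,7]: before
op4 [6,8]: before
op6 [10,11]: concurrent
op7 [12,13]: concurrent
op8 [14,15]: concurrent

op6, op7, op8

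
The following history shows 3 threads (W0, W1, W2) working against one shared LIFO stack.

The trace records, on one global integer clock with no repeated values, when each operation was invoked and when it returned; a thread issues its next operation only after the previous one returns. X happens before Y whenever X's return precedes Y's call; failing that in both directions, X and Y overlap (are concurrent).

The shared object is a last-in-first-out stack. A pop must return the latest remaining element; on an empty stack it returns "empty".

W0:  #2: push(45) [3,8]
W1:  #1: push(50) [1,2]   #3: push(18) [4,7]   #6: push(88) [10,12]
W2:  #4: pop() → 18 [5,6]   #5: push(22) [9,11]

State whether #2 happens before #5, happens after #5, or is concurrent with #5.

#2 spans [3,8], #5 spans [9,11]
resp(#2)=8 < inv(#5)=9

before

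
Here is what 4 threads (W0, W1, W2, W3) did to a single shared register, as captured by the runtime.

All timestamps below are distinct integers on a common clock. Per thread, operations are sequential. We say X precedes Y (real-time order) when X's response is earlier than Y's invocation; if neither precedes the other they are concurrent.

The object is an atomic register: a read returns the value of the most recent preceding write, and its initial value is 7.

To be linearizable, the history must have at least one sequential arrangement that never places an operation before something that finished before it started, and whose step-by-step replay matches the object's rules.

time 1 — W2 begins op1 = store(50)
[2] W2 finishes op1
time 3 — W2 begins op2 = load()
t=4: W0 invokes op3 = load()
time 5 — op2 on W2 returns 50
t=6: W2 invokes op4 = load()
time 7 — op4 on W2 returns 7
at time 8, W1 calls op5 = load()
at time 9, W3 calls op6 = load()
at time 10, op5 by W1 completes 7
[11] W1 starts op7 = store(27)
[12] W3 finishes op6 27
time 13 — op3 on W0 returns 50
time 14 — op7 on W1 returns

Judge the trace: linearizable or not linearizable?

events 1..6 are fine; event 7 — the response of op4 at time 7 — makes the prefix non-linearizable
the sole real-time-consistent order of 3 completed operations fails the register replay
completion choices over the 1 pending operation (op3) were checked; none helps
sample order op1, op2, op4 (pending dropped) stalls at step 3 — op4 load() → 7 has no legal effect

not linearizable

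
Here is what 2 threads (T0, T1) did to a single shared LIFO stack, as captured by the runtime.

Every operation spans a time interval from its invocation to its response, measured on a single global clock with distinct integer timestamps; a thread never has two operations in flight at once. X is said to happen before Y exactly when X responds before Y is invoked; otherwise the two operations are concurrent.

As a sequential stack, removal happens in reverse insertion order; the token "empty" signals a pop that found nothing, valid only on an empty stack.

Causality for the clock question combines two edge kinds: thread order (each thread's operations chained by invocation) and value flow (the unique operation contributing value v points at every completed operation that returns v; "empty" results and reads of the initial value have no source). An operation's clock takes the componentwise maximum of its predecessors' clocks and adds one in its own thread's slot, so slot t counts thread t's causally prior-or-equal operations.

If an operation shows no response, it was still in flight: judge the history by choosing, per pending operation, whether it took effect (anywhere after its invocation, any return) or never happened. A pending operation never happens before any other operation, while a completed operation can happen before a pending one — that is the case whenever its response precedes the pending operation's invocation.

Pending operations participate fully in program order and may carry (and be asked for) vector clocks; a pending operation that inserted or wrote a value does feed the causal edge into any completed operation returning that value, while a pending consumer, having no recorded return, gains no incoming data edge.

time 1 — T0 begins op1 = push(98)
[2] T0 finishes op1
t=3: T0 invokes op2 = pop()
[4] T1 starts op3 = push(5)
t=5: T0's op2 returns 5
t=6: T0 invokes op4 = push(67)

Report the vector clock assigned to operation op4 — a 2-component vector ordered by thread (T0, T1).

(3, 1)

op3 (invocation 4): nothing precedes it; T1's component alone gives (0, 1)
op1 (invocation 1): nothing precedes it; T0's component alone gives (1, 0)
merge at op2 (invoked 3): VC(op1)=(1, 0), VC(op3)=(0, 1), own-thread bump on T0 → (2, 1)
merge at op4 (invoked 6): VC(op2)=(2, 1), own-thread bump on T0 → (3, 1)
target: VC(op4) = (3, 1)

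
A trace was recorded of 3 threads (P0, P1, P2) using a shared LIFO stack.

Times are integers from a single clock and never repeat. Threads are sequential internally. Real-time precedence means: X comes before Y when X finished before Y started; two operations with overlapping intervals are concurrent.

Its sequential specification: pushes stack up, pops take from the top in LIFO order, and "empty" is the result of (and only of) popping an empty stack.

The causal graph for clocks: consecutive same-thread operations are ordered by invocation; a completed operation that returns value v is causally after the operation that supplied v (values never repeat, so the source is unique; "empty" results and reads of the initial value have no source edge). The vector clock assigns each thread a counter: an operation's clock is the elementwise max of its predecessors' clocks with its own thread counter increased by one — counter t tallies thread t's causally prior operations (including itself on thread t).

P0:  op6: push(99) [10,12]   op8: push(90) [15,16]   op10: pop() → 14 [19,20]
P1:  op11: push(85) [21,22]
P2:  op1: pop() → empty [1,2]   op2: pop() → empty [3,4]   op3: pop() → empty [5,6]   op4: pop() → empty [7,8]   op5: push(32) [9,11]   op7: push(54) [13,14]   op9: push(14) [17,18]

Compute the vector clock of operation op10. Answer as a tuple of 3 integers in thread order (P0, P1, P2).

op1 (invocation 1): nothing precedes it; P2's component alone gives (0, 0, 1)
op11 (invocation 21): nothing precedes it; P1's component alone gives (0, 1, 0)
op6 (invocation 10): nothing precedes it; P0's component alone gives (1, 0, 0)
VC(op2, invoked at 3): max of VC(op1)=(0, 0, 1), then +1 on thread P2 → (0, 0, 2)
VC(op8, invoked at 15): max of VC(op6)=(1, 0, 0), then +1 on thread P0 → (2, 0, 0)
VC(op3, invoked at 5): max of VC(op2)=(0, 0, 2), then +1 on thread P2 → (0, 0, 3)
VC(op4, invoked at 7): max of VC(op3)=(0, 0, 3), then +1 on thread P2 → (0, 0, 4)
VC(op5, invoked at 9): max of VC(op4)=(0, 0, 4), then +1 on thread P2 → (0, 0, 5)
VC(op7, invoked at 13): max of VC(op5)=(0, 0, 5), then +1 on thread P2 → (0, 0, 6)
VC(op9, invoked at 17): max of VC(op7)=(0, 0, 6), then +1 on thread P2 → (0, 0, 7)
VC(op10, invoked at 19): max of VC(op8)=(2, 0, 0), VC(op9)=(0, 0, 7), then +1 on thread P0 → (3, 0, 7)
target: VC(op10) = (3, 0, 7)

(3, 0, 7)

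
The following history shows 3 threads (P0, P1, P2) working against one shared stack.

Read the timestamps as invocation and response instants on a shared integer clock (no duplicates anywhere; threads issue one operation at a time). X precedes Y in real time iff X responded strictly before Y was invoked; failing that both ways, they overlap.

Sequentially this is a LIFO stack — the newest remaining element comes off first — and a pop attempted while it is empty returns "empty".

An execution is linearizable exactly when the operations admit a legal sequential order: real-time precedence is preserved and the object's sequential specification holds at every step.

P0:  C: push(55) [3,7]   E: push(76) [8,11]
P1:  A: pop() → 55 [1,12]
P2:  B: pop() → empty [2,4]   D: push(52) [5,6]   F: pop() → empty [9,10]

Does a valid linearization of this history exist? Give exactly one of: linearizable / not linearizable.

the violation lands at event 10, F's response at time 10: events 1..9 linearize, events 1..10 do not
the 4 completed operations admit 3 real-time orders; each fails the stack replay
every completion of the 2 pending operations (A, E) was checked; none linearizes
take B, C, D, F (pending dropped): step 4 already fails, because F pop() → empty cannot occur there
take B, D, C, F (pending dropped): step 4 already fails, because F pop() → empty cannot occur there

not linearizable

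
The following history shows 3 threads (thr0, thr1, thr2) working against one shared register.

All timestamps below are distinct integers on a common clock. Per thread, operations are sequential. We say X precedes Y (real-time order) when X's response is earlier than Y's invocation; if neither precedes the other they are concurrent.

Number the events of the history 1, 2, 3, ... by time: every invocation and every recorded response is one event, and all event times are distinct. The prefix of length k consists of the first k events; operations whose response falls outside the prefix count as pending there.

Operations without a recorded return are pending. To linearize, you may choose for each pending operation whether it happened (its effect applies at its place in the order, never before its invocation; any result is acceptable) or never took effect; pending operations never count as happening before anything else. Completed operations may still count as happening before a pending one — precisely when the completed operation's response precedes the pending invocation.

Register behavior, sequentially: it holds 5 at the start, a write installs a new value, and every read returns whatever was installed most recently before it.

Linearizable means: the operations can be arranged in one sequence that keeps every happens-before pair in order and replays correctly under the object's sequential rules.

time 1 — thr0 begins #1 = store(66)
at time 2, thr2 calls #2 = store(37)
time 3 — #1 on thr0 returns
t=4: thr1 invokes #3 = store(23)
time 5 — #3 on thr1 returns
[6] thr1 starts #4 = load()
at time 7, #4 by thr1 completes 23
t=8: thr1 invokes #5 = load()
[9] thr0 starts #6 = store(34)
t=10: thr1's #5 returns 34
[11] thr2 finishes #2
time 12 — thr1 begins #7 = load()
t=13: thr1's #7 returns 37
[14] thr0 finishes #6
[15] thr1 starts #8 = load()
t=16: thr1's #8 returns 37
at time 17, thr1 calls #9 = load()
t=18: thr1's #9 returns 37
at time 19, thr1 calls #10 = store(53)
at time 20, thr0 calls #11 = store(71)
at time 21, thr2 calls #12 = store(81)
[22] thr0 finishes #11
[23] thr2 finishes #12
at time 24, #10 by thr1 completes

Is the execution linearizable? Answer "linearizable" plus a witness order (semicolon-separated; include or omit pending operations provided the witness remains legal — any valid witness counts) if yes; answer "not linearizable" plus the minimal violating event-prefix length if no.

after step 1 (#1 store(66)): value 66
after step 2 (#3 store(23)): value 23
after step 3 (#4 load() → 23): value 23
after step 4 (#6 store(34)): value 34
after step 5 (#5 load() → 34): value 34
after step 6 (#2 store(37)): value 37
after step 7 (#7 load() → 37): value 37
after step 8 (#8 load() → 37): value 37
after step 9 (#9 load() → 37): value 37
after step 10 (#10 store(53)): value 53
after step 11 (#11 store(71)): value 71
after step 12 (#12 store(81)): value 81

linearizable — witness: #1; #3; #4; #6; #5; #2; #7; #8; #9; #10; #11; #12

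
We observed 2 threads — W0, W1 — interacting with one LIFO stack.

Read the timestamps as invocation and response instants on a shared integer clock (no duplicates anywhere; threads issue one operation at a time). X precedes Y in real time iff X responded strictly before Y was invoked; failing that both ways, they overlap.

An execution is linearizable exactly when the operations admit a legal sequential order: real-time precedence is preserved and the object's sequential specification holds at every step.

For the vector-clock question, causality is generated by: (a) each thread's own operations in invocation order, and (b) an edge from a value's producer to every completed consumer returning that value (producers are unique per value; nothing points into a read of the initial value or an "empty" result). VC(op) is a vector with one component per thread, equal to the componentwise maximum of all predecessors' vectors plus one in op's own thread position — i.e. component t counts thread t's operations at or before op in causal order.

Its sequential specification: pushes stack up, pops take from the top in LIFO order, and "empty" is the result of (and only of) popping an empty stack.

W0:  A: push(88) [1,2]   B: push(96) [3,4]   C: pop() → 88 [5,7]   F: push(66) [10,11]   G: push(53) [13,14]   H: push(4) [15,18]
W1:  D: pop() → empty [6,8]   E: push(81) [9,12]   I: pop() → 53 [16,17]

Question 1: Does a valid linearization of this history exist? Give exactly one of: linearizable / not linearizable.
already the first 8 events (up to D's response at time 8) admit no linearization; the first 7 still do
no legal order exists: 2 real-time-consistent candidates over 4 completed LIFO stack operations, all rejected
for example A, B, C, D fails at step 3: C pop() → 88 is not legal there
for example A, B, D, C fails at step 3: D pop() → empty is not legal there

not linearizable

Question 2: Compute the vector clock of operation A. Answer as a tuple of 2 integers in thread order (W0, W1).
D, invoked 6, has no incoming edges; only W1's bump applies → (0, 1)
A, invoked 1, has no incoming edges; only W0's bump applies → (1, 0)
VC(E, invoked at 9): max of VC(D)=(0, 1), then +1 on thread W1 → (0, 2)
VC(B, invoked at 3): max of VC(A)=(1, 0), then +1 on thread W0 → (2, 0)
VC(C, invoked at 5): max of VC(A)=(1, 0), VC(B)=(2, 0), then +1 on thread W0 → (3, 0)
VC(F, invoked at 10): max of VC(C)=(3, 0), then +1 on thread W0 → (4, 0)
VC(G, invoked at 13): max of VC(F)=(4, 0), then +1 on thread W0 → (5, 0)
VC(H, invoked at 15): max of VC(G)=(5, 0), then +1 on thread W0 → (6, 0)
VC(I, invoked at 16): max of VC(E)=(0, 2), VC(G)=(5, 0), then +1 on thread W1 → (5, 3)
target: VC(A) = (1, 0)

(1, 0)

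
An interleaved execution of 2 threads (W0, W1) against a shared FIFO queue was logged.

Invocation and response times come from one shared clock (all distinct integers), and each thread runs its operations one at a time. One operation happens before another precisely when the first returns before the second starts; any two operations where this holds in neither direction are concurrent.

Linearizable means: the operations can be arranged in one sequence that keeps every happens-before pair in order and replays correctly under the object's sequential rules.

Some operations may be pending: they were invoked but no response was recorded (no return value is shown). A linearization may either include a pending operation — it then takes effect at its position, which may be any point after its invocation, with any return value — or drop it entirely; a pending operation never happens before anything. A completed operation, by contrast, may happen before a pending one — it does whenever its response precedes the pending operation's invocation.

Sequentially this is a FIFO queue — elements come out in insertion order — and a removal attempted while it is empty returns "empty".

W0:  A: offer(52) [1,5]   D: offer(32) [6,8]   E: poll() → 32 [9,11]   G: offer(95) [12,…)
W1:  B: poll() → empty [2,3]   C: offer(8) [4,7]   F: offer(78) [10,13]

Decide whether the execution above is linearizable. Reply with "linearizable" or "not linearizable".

the violation lands at event 11, E's response at time 11: events 1..10 linearize, events 1..11 do not
real-time-consistent orders of the 5 completed operations: 5 — all fail the FIFO queue replay
including or dropping the 1 pending operation (F) in any combination fails
e.g. A, B, C, D, E (pending dropped): illegal at step 2, since B poll() → empty cannot apply there
e.g. A, B, D, C, E (pending dropped): illegal at step 2, since B poll() → empty cannot apply there

not linearizable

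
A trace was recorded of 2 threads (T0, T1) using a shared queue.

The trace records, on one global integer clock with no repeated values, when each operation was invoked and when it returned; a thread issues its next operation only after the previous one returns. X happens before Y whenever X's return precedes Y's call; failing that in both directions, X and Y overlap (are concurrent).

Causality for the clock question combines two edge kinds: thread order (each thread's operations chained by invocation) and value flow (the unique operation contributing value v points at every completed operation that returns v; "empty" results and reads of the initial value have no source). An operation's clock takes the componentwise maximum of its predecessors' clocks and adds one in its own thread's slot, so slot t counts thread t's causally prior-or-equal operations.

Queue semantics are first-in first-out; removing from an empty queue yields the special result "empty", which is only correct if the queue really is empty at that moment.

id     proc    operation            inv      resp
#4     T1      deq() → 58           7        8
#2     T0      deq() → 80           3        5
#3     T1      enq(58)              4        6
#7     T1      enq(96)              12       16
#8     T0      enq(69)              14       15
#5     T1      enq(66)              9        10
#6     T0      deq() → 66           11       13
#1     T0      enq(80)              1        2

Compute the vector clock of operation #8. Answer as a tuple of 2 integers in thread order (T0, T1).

root op #3, invoked 4: fresh clock plus T1's own tick → (0, 1)
root op #1, invoked 1: fresh clock plus T0's own tick → (1, 0)
VC(#4, invoked at 7): max of VC(#3)=(0, 1), then +1 on thread T1 → (0, 2)
VC(#2, invoked at 3): max of VC(#1)=(1, 0), then +1 on thread T0 → (2, 0)
VC(#5, invoked at 9): max of VC(#4)=(0, 2), then +1 on thread T1 → (0, 3)
VC(#7, invoked at 12): max of VC(#5)=(0, 3), then +1 on thread T1 → (0, 4)
VC(#6, invoked at 11): max of VC(#2)=(2, 0), VC(#5)=(0, 3), then +1 on thread T0 → (3, 3)
VC(#8, invoked at 14): max of VC(#6)=(3, 3), then +1 on thread T0 → (4, 3)
target: VC(#8) = (4, 3)

(4, 3)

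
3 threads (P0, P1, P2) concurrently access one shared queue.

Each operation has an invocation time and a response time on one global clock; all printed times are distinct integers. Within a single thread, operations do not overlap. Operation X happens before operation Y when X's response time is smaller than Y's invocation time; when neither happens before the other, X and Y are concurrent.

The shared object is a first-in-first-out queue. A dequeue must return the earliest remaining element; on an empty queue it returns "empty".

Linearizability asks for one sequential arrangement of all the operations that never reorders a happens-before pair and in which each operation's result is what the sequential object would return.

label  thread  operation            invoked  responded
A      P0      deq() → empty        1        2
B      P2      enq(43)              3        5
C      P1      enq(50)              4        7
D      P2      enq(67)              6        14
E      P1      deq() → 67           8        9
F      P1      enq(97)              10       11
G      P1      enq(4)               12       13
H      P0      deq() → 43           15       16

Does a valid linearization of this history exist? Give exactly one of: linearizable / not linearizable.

cut after 8 events: linearizable; cut after 9 events (E responds, time 9): not linearizable
checked exhaustively: 2 real-time-consistent orders of 4 completed operations, zero legal queue replays
include/drop combinations of the 1 pending operation (D) were all tried; none helps
take A, B, C, E (pending dropped): step 4 already fails, because E deq() → 67 cannot occur there
take A, C, B, E (pending dropped): step 4 already fails, because E deq() → 67 cannot occur there

not linearizable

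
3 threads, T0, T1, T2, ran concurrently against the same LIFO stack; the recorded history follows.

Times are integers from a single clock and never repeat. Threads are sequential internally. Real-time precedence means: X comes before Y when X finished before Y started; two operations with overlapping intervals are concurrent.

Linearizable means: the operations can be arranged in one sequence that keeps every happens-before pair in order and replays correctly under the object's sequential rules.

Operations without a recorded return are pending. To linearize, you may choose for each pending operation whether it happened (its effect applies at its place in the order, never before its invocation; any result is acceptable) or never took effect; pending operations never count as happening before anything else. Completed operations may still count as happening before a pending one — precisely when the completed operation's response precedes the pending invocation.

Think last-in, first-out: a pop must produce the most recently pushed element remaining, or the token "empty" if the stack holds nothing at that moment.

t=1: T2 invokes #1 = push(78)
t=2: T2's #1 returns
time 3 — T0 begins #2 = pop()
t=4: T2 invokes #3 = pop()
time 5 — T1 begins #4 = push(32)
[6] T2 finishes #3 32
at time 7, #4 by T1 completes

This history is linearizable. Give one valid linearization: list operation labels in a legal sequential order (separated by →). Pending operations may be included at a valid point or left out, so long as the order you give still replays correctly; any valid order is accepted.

#1 → #2 → #4 → #3

1. #1 push(78), leaving stack <78>
2. #2 pop() (pending, included), leaving stack <>
3. #4 push(32), leaving stack <32>
4. #3 pop() → 32, leaving stack <>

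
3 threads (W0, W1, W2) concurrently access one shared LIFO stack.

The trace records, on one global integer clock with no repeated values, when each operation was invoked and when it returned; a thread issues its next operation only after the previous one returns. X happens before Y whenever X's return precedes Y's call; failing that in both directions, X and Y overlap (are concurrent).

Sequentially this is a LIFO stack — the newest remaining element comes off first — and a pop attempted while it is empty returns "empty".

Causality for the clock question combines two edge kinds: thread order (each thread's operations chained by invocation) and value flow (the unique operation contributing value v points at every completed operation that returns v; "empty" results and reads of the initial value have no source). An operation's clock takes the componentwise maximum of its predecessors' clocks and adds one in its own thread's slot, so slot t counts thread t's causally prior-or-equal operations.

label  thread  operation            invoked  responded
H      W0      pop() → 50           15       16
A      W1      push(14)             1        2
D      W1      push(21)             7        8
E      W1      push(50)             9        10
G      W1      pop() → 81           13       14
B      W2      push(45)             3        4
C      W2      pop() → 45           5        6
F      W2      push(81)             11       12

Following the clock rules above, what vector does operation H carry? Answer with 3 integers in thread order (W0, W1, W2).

(1, 3, 0)

B (invocation 3): nothing precedes it; W2's component alone gives (0, 0, 1)
A (invocation 1): nothing precedes it; W1's component alone gives (0, 1, 0)
from VC(B)=(0, 0, 1), C (invoked 5) maxes components and bumps W2 → (0, 0, 2)
from VC(A)=(0, 1, 0), D (invoked 7) maxes components and bumps W1 → (0, 2, 0)
from VC(C)=(0, 0, 2), F (invoked 11) maxes components and bumps W2 → (0, 0, 3)
from VC(D)=(0, 2, 0), E (invoked 9) maxes components and bumps W1 → (0, 3, 0)
from VC(E)=(0, 3, 0), H (invoked 15) maxes components and bumps W0 → (1, 3, 0)
from VC(E)=(0, 3, 0), VC(F)=(0, 0, 3), G (invoked 13) maxes components and bumps W1 → (0, 4, 3)
target: VC(H) = (1, 3, 0)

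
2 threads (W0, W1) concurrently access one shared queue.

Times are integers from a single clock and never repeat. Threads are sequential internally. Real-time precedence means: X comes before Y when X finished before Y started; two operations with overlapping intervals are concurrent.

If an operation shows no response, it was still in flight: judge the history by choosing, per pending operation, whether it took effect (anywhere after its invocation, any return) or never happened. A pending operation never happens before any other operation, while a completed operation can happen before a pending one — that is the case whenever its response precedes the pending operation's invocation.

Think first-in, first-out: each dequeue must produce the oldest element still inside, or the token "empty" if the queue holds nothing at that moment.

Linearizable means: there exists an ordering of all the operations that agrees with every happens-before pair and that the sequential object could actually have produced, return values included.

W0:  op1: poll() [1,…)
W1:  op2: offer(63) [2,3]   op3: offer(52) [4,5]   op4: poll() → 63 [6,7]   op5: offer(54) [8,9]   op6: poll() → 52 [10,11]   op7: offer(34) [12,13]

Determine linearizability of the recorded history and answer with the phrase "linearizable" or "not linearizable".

linearizable

one valid linearization: op1, op2, op3, op4, op5, op6, op7
1. op1 poll() (pending, included), leaving queue <>
2. op2 offer(63), leaving queue <63>
3. op3 offer(52), leaving queue <63,52>
4. op4 poll() → 63, leaving queue <52>
5. op5 offer(54), leaving queue <52,54>
6. op6 poll() → 52, leaving queue <54>
7. op7 offer(34), leaving queue <54,34>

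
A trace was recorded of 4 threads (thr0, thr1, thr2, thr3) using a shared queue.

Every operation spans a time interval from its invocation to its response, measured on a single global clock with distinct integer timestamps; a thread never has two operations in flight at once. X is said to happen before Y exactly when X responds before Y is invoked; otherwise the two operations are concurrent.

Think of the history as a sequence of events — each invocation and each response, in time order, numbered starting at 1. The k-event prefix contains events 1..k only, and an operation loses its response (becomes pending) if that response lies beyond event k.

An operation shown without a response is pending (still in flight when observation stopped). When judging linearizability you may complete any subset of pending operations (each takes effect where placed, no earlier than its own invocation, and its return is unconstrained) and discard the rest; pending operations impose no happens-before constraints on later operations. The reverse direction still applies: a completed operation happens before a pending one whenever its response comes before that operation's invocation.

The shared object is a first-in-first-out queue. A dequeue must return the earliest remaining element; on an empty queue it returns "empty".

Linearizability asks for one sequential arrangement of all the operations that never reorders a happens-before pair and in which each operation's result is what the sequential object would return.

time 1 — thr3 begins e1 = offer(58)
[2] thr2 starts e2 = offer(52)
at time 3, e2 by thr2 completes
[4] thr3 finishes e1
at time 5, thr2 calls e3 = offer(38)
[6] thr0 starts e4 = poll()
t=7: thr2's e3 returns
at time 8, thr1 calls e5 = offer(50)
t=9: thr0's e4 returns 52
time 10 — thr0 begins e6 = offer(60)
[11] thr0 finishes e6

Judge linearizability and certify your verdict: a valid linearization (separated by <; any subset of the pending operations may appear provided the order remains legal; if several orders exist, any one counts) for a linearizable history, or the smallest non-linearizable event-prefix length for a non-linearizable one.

linearizable — witness: e2 < e1 < e3 < e4 < e5 < e6

1. e2 offer(52), leaving queue <52>
2. e1 offer(58), leaving queue <52,58>
3. e3 offer(38), leaving queue <52,58,38>
4. e4 poll() → 52, leaving queue <58,38>
5. e5 offer(50) (pending, included), leaving queue <58,38,50>
6. e6 offer(60), leaving queue <58,38,50,60>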